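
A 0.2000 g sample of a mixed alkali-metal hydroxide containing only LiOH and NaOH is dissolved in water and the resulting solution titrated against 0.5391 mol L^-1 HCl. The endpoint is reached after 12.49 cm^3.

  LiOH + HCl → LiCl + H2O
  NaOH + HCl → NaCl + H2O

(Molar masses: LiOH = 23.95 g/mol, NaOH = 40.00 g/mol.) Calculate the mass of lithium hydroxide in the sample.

n(HCl) = 0.01249 × 0.5391 = 6.733 × 10^-3 mol
Let x = n(LiOH), y = n(NaOH).
Titrant: 1x + 1y = 6.733 × 10^-3;  mass: 23.95x + 40.00y = 0.2000
Solving, x = 4.320 × 10^-3 mol, y = 2.413 × 10^-3 mol
mass of LiOH = 4.320 × 10^-3 × 23.95 = 0.1035 g

0.1035 g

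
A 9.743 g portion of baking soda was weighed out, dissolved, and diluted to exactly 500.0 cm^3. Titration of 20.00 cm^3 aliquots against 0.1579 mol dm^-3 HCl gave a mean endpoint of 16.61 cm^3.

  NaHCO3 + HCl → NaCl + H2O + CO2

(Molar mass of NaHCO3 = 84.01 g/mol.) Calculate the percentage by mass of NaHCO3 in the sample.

n(HCl) per titration = 0.01661 × 0.1579 = 2.623 × 10^-3 mol
n(NaHCO3) in each aliquot = 2.623 × 10^-3 mol (1:1 ratio)
n(NaHCO3) in the whole flask = 2.623 × 10^-3 × 500.0/20.00 = 0.06557 mol
mass of NaHCO3 = 0.06557 × 84.01 = 5.508 g
% NaHCO3 = 5.508 / 9.743 × 100 = 56.54 %

56.54 %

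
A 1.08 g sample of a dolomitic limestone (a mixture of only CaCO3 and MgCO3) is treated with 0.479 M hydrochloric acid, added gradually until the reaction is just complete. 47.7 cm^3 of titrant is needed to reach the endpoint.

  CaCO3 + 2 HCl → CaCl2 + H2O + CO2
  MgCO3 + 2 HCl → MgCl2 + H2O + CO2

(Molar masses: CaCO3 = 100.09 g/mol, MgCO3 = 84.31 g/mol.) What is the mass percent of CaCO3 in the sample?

n(HCl) = 0.0477 × 0.479 = 0.0228 mol
Let x = n(CaCO3), y = n(MgCO3).
Titrant: 2x + 2y = 0.0228;  mass: 100.09x + 84.31y = 1.08
Solving, x = 7.40 × 10^-3 mol, y = 4.02 × 10^-3 mol
mass of CaCO3 = 7.40 × 10^-3 × 100.09 = 0.741 g
% CaCO3 = 0.741 / 1.08 × 100 = 68.6 %

68.6 %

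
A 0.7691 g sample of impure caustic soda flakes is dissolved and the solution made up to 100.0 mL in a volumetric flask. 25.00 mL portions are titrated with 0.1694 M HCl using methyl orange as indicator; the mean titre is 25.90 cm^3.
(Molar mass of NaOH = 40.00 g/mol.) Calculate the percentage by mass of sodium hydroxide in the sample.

NaOH + HCl → NaCl + H2O
n(HCl) per titration = 0.02590 × 0.1694 = 4.387 × 10^-3 mol
n(NaOH) in each aliquot = 4.387 × 10^-3 mol (1:1 ratio)
n(NaOH) in the whole flask = 4.387 × 10^-3 × 100.0/25.00 = 0.01755 mol
mass of NaOH = 0.01755 × 40.00 = 0.7020 g
% NaOH = 0.7020 / 0.7691 × 100 = 91.27 %

91.27 %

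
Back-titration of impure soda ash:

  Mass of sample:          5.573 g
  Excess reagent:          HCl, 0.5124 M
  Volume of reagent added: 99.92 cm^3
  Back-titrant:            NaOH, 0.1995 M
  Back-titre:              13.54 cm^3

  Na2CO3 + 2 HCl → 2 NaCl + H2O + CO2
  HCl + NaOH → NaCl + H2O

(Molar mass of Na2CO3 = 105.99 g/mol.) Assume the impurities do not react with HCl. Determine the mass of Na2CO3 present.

n(HCl) added = 0.09992 × 0.5124 = 0.05120 mol
n(NaOH) used in back-titration = 0.01354 × 0.1995 = 2.701 × 10^-3 mol
n(HCl) left over = 2.701 × 10^-3 mol (1:1 ratio)
n(HCl) consumed by analyte = 0.05120 − 2.701 × 10^-3 = 0.04850 mol
From the 1:2 ratio, n(Na2CO3) = 1/2 × 0.04850 = 0.02425 mol
mass of Na2CO3 = 0.02425 × 105.99 = 2.570 g

2.570 g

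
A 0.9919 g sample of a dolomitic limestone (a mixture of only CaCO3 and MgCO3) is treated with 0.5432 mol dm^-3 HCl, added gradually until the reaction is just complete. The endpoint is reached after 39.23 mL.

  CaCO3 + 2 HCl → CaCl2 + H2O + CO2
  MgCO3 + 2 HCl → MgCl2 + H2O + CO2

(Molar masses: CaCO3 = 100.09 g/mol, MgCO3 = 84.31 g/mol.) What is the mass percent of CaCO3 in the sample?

59.85 %

n(HCl) = 0.03923 × 0.5432 = 0.02131 mol
Let x = n(CaCO3), y = n(MgCO3).
Titrant: 2x + 2y = 0.02131;  mass: 100.09x + 84.31y = 0.9919
Solving, x = 5.931 × 10^-3 mol, y = 4.724 × 10^-3 mol
mass of CaCO3 = 5.931 × 10^-3 × 100.09 = 0.5936 g
% CaCO3 = 0.5936 / 0.9919 × 100 = 59.85 %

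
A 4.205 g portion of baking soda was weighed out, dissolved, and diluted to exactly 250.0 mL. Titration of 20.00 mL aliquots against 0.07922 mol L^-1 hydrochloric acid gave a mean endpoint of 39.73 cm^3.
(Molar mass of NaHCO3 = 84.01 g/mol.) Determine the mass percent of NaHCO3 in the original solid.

NaHCO3 + HCl → NaCl + H2O + CO2
n(HCl) per titration = 0.03973 × 0.07922 = 3.147 × 10^-3 mol
n(NaHCO3) in each aliquot = 3.147 × 10^-3 mol (1:1 ratio)
n(NaHCO3) in the whole flask = 3.147 × 10^-3 × 250.0/20.00 = 0.03934 mol
mass of NaHCO3 = 0.03934 × 84.01 = 3.305 g
% NaHCO3 = 3.305 / 4.205 × 100 = 78.60 %

78.60 %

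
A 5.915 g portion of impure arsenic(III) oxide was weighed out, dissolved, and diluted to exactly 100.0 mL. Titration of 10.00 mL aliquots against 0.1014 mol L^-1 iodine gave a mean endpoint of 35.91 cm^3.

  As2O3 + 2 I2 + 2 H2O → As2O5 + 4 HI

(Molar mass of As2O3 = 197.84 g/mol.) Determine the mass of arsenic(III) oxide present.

n(I2) per titration = 0.03591 × 0.1014 = 3.641 × 10^-3 mol
From the 1:2 ratio, n(As2O3) in each aliquot = 1/2 × 3.641 × 10^-3 = 1.821 × 10^-3 mol
n(As2O3) in the whole flask = 1.821 × 10^-3 × 100.0/10.00 = 0.01821 mol
mass of As2O3 = 0.01821 × 197.84 = 3.602 g

3.602 g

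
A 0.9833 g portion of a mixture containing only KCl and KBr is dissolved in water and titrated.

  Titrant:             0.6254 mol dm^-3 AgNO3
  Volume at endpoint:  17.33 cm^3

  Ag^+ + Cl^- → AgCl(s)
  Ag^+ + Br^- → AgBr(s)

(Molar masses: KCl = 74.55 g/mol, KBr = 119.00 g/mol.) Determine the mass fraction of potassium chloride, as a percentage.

52.27 %

n(AgNO3) = 0.01733 × 0.6254 = 0.01084 mol
Let x = n(KCl), y = n(KBr).
Titrant: 1x + 1y = 0.01084;  mass: 74.55x + 119.00y = 0.9833
Solving, x = 6.894 × 10^-3 mol, y = 3.944 × 10^-3 mol
mass of KCl = 6.894 × 10^-3 × 74.55 = 0.5140 g
% KCl = 0.5140 / 0.9833 × 100 = 52.27 %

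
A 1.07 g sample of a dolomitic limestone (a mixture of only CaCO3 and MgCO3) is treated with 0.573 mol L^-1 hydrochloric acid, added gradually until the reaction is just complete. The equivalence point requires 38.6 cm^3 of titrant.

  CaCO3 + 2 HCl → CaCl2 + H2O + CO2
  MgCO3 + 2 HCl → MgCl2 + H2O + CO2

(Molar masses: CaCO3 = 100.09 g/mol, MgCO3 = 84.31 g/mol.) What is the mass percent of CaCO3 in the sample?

n(HCl) = 0.0386 × 0.573 = 0.0221 mol
Let x = n(CaCO3), y = n(MgCO3).
Titrant: 2x + 2y = 0.0221;  mass: 100.09x + 84.31y = 1.07
Solving, x = 8.72 × 10^-3 mol, y = 2.34 × 10^-3 mol
mass of CaCO3 = 8.72 × 10^-3 × 100.09 = 0.873 g
% CaCO3 = 0.873 / 1.07 × 100 = 81.6 %

81.6 %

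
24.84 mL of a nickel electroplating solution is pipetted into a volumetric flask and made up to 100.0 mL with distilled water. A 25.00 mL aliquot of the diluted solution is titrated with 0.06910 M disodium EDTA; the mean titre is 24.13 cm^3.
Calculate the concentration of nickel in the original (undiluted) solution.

0.2685 M

Ni^2+ + EDTA^4- → [Ni(EDTA)]^2-
n(EDTA) = 0.02413 × 0.06910 = 1.667 × 10^-3 mol
n(Ni2+) in the aliquot = 1.667 × 10^-3 mol (1:1 ratio)
[Ni2+]_dilute = 1.667 × 10^-3 / 0.02500 = 0.06670 mol/L
Dilution factor = 100.0 / 24.84 = 4.026
[Ni2+]_stock = 0.06670 × 4.026 = 0.2685 mol/L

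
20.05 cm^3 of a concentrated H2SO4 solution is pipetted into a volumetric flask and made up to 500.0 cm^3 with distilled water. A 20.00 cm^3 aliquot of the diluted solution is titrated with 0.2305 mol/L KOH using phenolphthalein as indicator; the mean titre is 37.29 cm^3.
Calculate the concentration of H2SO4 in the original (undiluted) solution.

5.359 mol/L

H2SO4 + 2 KOH → K2SO4 + 2 H2O
n(KOH) = 0.03729 × 0.2305 = 8.595 × 10^-3 mol
From the 1:2 ratio, n(H2SO4) in the aliquot = 1/2 × 8.595 × 10^-3 = 4.298 × 10^-3 mol
[H2SO4]_dilute = 4.298 × 10^-3 / 0.02000 = 0.2149 mol/L
Dilution factor = 500.0 / 20.05 = 24.94
[H2SO4]_stock = 0.2149 × 24.94 = 5.359 mol/L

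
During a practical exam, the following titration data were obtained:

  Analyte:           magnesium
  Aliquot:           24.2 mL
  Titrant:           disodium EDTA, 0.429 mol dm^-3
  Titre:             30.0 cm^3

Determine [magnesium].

Mg^2+ + EDTA^4- → [Mg(EDTA)]^2-
n(EDTA) = 0.0300 L × 0.429 mol/L = 0.0129 mol
n(Mg2+) = 0.0129 mol (1:1 mole ratio)
[Mg2+] = 0.0129 mol / 0.0242 L = 0.532 mol/L

0.532 mol/L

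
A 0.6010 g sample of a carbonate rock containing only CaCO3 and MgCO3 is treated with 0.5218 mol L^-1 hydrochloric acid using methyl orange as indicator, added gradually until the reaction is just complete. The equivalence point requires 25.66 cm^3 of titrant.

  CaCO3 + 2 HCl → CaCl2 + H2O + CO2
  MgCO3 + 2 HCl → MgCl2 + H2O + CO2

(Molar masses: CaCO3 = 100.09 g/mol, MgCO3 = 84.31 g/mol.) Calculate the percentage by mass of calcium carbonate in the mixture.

38.60 %

n(HCl) = 0.02566 × 0.5218 = 0.01339 mol
Let x = n(CaCO3), y = n(MgCO3).
Titrant: 2x + 2y = 0.01339;  mass: 100.09x + 84.31y = 0.6010
Solving, x = 2.318 × 10^-3 mol, y = 4.377 × 10^-3 mol
mass of CaCO3 = 2.318 × 10^-3 × 100.09 = 0.2320 g
% CaCO3 = 0.2320 / 0.6010 × 100 = 38.60 %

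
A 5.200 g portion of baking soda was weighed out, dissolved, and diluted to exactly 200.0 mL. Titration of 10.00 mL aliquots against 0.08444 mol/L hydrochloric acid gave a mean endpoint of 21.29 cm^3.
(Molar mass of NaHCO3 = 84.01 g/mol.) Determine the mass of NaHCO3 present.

3.021 g

NaHCO3 + HCl → NaCl + H2O + CO2
n(HCl) per titration = 0.02129 × 0.08444 = 1.798 × 10^-3 mol
n(NaHCO3) in each aliquot = 1.798 × 10^-3 mol (1:1 ratio)
n(NaHCO3) in the whole flask = 1.798 × 10^-3 × 200.0/10.00 = 0.03595 mol
mass of NaHCO3 = 0.03595 × 84.01 = 3.021 g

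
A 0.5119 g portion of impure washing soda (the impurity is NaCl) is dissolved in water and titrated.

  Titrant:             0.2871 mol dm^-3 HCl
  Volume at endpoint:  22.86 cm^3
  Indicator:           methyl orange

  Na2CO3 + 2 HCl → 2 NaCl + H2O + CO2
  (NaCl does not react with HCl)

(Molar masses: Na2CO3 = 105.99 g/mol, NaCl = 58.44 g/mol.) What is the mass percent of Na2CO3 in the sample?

n(HCl) = 0.02286 × 0.2871 = 6.563 × 10^-3 mol
Let x = n(Na2CO3), y = n(NaCl).
Titrant: 2x = 6.563 × 10^-3;  mass: 105.99x + 58.44y = 0.5119
Solving, x = 3.282 × 10^-3 mol, y = 2.808 × 10^-3 mol
mass of Na2CO3 = 3.282 × 10^-3 × 105.99 = 0.3478 g
% Na2CO3 = 0.3478 / 0.5119 × 100 = 67.95 %

67.95 %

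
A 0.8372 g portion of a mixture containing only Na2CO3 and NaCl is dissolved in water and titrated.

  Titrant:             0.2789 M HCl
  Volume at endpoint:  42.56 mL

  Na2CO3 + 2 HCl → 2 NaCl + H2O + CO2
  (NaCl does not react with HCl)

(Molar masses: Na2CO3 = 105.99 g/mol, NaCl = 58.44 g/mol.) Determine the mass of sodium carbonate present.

0.6290 g

n(HCl) = 0.04256 × 0.2789 = 0.01187 mol
Let x = n(Na2CO3), y = n(NaCl).
Titrant: 2x = 0.01187;  mass: 105.99x + 58.44y = 0.8372
Solving, x = 5.935 × 10^-3 mol, y = 3.562 × 10^-3 mol
mass of Na2CO3 = 5.935 × 10^-3 × 105.99 = 0.6290 g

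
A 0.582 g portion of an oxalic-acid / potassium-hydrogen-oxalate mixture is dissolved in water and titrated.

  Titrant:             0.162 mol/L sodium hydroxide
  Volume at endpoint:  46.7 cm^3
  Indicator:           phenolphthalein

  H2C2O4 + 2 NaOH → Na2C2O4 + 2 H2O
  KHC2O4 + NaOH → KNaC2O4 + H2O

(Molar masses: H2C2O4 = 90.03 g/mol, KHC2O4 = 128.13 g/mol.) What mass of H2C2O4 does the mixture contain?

n(NaOH) = 0.0467 × 0.162 = 7.57 × 10^-3 mol
Let x = n(H2C2O4), y = n(KHC2O4).
Titrant: 2x + 1y = 7.57 × 10^-3;  mass: 90.03x + 128.13y = 0.582
Solving, x = 2.33 × 10^-3 mol, y = 2.90 × 10^-3 mol
mass of H2C2O4 = 2.33 × 10^-3 × 90.03 = 0.210 g

0.210 g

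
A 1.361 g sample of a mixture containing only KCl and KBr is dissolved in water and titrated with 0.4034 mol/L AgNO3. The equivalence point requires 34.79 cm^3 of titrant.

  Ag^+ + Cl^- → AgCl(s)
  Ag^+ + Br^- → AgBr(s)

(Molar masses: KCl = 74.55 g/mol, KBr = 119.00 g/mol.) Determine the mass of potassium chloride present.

0.5184 g

n(AgNO3) = 0.03479 × 0.4034 = 0.01403 mol
Let x = n(KCl), y = n(KBr).
Titrant: 1x + 1y = 0.01403;  mass: 74.55x + 119.00y = 1.361
Solving, x = 6.953 × 10^-3 mol, y = 7.081 × 10^-3 mol
mass of KCl = 6.953 × 10^-3 × 74.55 = 0.5184 g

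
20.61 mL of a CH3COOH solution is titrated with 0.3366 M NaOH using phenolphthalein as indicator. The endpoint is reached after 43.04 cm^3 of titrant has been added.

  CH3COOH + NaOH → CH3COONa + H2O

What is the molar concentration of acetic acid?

0.7029 M

n(NaOH) = 0.04304 L × 0.3366 mol/L = 0.01449 mol
n(CH3COOH) = 0.01449 mol (1:1 mole ratio)
[CH3COOH] = 0.01449 mol / 0.02061 L = 0.7029 mol/L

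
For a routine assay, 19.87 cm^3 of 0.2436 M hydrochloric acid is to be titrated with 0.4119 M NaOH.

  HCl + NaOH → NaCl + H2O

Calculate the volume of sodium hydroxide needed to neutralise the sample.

11.75 mL

n(HCl) = 0.01987 L × 0.2436 mol/L = 4.840 × 10^-3 mol
n(NaOH) = 4.840 × 10^-3 mol (1:1 stoichiometry)
V(NaOH) = 4.840 × 10^-3 mol / 0.4119 mol/L = 0.01175 L = 11.75 mL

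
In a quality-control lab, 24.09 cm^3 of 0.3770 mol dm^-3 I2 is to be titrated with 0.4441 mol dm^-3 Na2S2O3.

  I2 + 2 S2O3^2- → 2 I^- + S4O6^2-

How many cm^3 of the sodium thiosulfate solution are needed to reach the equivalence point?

n(I2) = 0.02409 L × 0.3770 mol/L = 9.082 × 10^-3 mol
From the 2:1 stoichiometry, n(Na2S2O3) = 2/1 × 9.082 × 10^-3 = 0.01816 mol
V(Na2S2O3) = 0.01816 mol / 0.4441 mol/L = 0.04090 L = 40.90 mL

40.90 mL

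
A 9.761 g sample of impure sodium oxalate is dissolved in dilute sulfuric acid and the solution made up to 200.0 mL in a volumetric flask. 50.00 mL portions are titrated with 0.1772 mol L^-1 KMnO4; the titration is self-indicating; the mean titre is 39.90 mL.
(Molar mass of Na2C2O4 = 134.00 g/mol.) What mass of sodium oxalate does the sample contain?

2 MnO4^- + 5 C2O4^2- + 16 H^+ → 2 Mn^2+ + 10 CO2 + 8 H2O
n(KMnO4) per titration = 0.03990 × 0.1772 = 7.070 × 10^-3 mol
From the 5:2 ratio, n(Na2C2O4) in each aliquot = 5/2 × 7.070 × 10^-3 = 0.01768 mol
n(Na2C2O4) in the whole flask = 0.01768 × 200.0/50.00 = 0.07070 mol
mass of Na2C2O4 = 0.07070 × 134.00 = 9.474 g

9.474 g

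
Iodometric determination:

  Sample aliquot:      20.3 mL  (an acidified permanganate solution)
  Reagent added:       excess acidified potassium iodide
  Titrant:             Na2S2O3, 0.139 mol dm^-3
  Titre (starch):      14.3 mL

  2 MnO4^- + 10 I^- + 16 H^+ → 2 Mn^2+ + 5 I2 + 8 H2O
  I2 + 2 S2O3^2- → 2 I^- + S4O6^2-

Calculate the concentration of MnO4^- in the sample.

0.0196 mol/L

n(S2O3^2-) = 0.0143 × 0.139 = 1.99 × 10^-3 mol
n(I2) = n(S2O3^2-)/2 = 9.94 × 10^-4 mol
From the 2:5 ratio, n(MnO4^-) in the aliquot = 2/5 × 9.94 × 10^-4 = 3.98 × 10^-4 mol
[MnO4^-] = 3.98 × 10^-4 / 0.0203 = 0.0196 mol/L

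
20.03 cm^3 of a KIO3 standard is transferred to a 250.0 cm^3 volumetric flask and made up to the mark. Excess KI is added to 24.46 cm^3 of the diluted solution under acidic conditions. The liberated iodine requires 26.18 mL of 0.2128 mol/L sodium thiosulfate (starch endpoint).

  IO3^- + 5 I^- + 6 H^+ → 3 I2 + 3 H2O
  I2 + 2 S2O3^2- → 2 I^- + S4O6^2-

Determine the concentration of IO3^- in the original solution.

n(S2O3^2-) = 0.02618 × 0.2128 = 5.571 × 10^-3 mol
n(I2) = n(S2O3^2-)/2 = 2.786 × 10^-3 mol
From the 1:3 ratio, n(IO3^-) in the aliquot = 1/3 × 2.786 × 10^-3 = 9.285 × 10^-4 mol
[IO3^-]_dilute = 9.285 × 10^-4 / 0.02446 = 0.03796 mol/L
[IO3^-]_original = 0.03796 × 250.0/20.03 = 0.4738 mol/L

0.4738 mol/L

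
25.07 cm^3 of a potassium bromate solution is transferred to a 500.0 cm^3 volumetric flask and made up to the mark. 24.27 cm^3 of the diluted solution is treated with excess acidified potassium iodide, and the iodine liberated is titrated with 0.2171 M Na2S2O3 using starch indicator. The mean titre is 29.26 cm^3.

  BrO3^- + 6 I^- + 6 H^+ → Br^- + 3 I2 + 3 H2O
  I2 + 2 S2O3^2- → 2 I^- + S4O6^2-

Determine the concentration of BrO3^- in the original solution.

0.8700 M

n(S2O3^2-) = 0.02926 × 0.2171 = 6.352 × 10^-3 mol
n(I2) = n(S2O3^2-)/2 = 3.176 × 10^-3 mol
From the 1:3 ratio, n(BrO3^-) in the aliquot = 1/3 × 3.176 × 10^-3 = 1.059 × 10^-3 mol
[BrO3^-]_dilute = 1.059 × 10^-3 / 0.02427 = 0.04362 mol/L
[BrO3^-]_original = 0.04362 × 500.0/25.07 = 0.8700 mol/L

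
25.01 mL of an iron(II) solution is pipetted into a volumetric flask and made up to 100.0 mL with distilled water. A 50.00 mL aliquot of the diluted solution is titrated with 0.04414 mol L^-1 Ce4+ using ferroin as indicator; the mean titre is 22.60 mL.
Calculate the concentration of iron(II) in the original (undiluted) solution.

0.07977 mol/L

Ce^4+ + Fe^2+ → Ce^3+ + Fe^3+
n(Ce4+) = 0.02260 × 0.04414 = 9.976 × 10^-4 mol
n(Fe2+) in the aliquot = 9.976 × 10^-4 mol (1:1 ratio)
[Fe2+]_dilute = 9.976 × 10^-4 / 0.05000 = 0.01995 mol/L
Dilution factor = 100.0 / 25.01 = 3.998
[Fe2+]_stock = 0.01995 × 3.998 = 0.07977 mol/L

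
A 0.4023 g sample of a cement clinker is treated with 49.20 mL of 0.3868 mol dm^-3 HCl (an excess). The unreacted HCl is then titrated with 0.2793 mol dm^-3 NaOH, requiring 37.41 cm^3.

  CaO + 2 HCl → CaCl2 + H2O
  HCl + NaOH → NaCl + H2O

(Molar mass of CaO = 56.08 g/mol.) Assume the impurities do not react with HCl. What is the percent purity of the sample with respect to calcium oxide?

59.82 %

n(HCl) added = 0.04920 × 0.3868 = 0.01903 mol
n(NaOH) used in back-titration = 0.03741 × 0.2793 = 0.01045 mol
n(HCl) left over = 0.01045 mol (1:1 ratio)
n(HCl) consumed by analyte = 0.01903 − 0.01045 = 8.582 × 10^-3 mol
From the 1:2 ratio, n(CaO) = 1/2 × 8.582 × 10^-3 = 4.291 × 10^-3 mol
mass of CaO = 4.291 × 10^-3 × 56.08 = 0.2406 g
% CaO = 0.2406 / 0.4023 × 100 = 59.82 %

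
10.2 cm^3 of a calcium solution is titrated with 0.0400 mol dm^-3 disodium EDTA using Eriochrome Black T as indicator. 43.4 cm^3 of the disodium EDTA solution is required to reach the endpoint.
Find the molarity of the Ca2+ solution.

Ca^2+ + EDTA^4- → [Ca(EDTA)]^2-
n(EDTA) = 0.0434 L × 0.0400 mol/L = 1.74 × 10^-3 mol
n(Ca2+) = 1.74 × 10^-3 mol (1:1 mole ratio)
[Ca2+] = 1.74 × 10^-3 mol / 0.0102 L = 0.170 mol/L

0.170 mol/L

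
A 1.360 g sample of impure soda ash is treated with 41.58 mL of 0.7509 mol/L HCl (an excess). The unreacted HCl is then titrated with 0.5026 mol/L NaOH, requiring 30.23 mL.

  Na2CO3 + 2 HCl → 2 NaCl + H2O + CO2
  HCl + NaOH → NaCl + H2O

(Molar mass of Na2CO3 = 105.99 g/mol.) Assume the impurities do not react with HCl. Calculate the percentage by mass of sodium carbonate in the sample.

62.46 %

n(HCl) added = 0.04158 × 0.7509 = 0.03122 mol
n(NaOH) used in back-titration = 0.03023 × 0.5026 = 0.01519 mol
n(HCl) left over = 0.01519 mol (1:1 ratio)
n(HCl) consumed by analyte = 0.03122 − 0.01519 = 0.01603 mol
From the 1:2 ratio, n(Na2CO3) = 1/2 × 0.01603 = 8.014 × 10^-3 mol
mass of Na2CO3 = 8.014 × 10^-3 × 105.99 = 0.8494 g
% Na2CO3 = 0.8494 / 1.360 × 100 = 62.46 %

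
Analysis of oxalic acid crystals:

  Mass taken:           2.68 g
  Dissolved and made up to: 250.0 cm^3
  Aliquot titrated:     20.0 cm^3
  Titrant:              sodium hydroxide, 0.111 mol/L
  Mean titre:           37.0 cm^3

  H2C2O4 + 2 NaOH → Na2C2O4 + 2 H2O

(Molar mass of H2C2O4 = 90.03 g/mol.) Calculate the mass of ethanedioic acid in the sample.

n(NaOH) per titration = 0.0370 × 0.111 = 4.11 × 10^-3 mol
From the 1:2 ratio, n(H2C2O4) in each aliquot = 1/2 × 4.11 × 10^-3 = 2.05 × 10^-3 mol
n(H2C2O4) in the whole flask = 2.05 × 10^-3 × 250.0/20.0 = 0.0257 mol
mass of H2C2O4 = 0.0257 × 90.03 = 2.31 g

2.31 g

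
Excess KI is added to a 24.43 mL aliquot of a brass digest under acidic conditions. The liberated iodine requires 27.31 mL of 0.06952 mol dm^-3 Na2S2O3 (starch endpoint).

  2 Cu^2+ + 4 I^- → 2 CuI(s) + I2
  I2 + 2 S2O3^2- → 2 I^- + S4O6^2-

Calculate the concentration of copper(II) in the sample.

0.07772 mol/L

n(S2O3^2-) = 0.02731 × 0.06952 = 1.899 × 10^-3 mol
n(I2) = n(S2O3^2-)/2 = 9.493 × 10^-4 mol
From the 2:1 ratio, n(Cu2+) in the aliquot = 2/1 × 9.493 × 10^-4 = 1.899 × 10^-3 mol
[Cu2+] = 1.899 × 10^-3 / 0.02443 = 0.07772 mol/L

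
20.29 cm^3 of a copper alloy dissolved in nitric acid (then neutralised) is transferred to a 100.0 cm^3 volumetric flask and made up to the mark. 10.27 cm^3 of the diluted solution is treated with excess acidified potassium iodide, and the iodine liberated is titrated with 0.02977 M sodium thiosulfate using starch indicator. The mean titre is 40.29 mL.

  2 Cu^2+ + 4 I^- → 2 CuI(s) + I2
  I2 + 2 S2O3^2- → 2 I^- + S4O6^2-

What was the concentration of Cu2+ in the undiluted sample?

n(S2O3^2-) = 0.04029 × 0.02977 = 1.199 × 10^-3 mol
n(I2) = n(S2O3^2-)/2 = 5.997 × 10^-4 mol
From the 2:1 ratio, n(Cu2+) in the aliquot = 2/1 × 5.997 × 10^-4 = 1.199 × 10^-3 mol
[Cu2+]_dilute = 1.199 × 10^-3 / 0.01027 = 0.1168 mol/L
[Cu2+]_original = 0.1168 × 100.0/20.29 = 0.5756 mol/L

0.5756 M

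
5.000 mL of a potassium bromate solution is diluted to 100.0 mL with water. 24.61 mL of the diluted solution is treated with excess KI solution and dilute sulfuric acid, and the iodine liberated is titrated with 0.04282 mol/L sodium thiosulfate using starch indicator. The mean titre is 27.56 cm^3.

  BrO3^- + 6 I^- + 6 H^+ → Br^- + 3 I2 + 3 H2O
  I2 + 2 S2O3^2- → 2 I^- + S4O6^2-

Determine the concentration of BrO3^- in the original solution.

n(S2O3^2-) = 0.02756 × 0.04282 = 1.180 × 10^-3 mol
n(I2) = n(S2O3^2-)/2 = 5.901 × 10^-4 mol
From the 1:3 ratio, n(BrO3^-) in the aliquot = 1/3 × 5.901 × 10^-4 = 1.967 × 10^-4 mol
[BrO3^-]_dilute = 1.967 × 10^-4 / 0.02461 = 0.007992 mol/L
[BrO3^-]_original = 0.007992 × 100.0/5.000 = 0.1598 mol/L

0.1598 mol/L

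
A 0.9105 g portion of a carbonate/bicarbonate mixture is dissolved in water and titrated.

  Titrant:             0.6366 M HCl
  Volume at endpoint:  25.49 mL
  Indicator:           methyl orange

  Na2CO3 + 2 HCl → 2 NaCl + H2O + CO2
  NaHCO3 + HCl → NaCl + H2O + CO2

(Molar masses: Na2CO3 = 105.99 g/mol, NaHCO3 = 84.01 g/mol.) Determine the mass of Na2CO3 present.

n(HCl) = 0.02549 × 0.6366 = 0.01623 mol
Let x = n(Na2CO3), y = n(NaHCO3).
Titrant: 2x + 1y = 0.01623;  mass: 105.99x + 84.01y = 0.9105
Solving, x = 7.298 × 10^-3 mol, y = 1.630 × 10^-3 mol
mass of Na2CO3 = 7.298 × 10^-3 × 105.99 = 0.7736 g

0.7736 g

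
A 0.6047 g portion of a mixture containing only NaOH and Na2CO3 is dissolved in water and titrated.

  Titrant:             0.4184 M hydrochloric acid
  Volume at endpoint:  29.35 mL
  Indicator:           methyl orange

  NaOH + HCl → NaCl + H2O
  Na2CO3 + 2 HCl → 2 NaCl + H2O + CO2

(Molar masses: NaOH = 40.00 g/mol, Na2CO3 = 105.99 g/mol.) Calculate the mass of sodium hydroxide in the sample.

n(HCl) = 0.02935 × 0.4184 = 0.01228 mol
Let x = n(NaOH), y = n(Na2CO3).
Titrant: 1x + 2y = 0.01228;  mass: 40.00x + 105.99y = 0.6047
Solving, x = 3.546 × 10^-3 mol, y = 4.367 × 10^-3 mol
mass of NaOH = 3.546 × 10^-3 × 40.00 = 0.1418 g

0.1418 g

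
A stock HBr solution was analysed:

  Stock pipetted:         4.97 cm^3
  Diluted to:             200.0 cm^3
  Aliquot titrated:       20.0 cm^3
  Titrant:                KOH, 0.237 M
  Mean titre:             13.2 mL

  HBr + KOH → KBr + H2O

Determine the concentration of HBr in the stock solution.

6.29 M

n(KOH) = 0.0132 × 0.237 = 3.13 × 10^-3 mol
n(HBr) in the aliquot = 3.13 × 10^-3 mol (1:1 ratio)
[HBr]_dilute = 3.13 × 10^-3 / 0.0200 = 0.156 mol/L
Dilution factor = 200.0 / 4.97 = 40.24
[HBr]_stock = 0.156 × 40.24 = 6.29 mol/L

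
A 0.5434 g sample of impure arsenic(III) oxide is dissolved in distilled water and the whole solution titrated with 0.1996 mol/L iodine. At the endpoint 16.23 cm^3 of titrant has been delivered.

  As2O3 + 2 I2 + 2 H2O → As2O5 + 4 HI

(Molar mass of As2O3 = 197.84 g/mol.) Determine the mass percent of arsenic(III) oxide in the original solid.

n(I2) = 0.01623 L × 0.1996 mol/L = 3.240 × 10^-3 mol
From the 1:2 ratio, n(As2O3) = 1/2 × 3.240 × 10^-3 = 1.620 × 10^-3 mol
mass of As2O3 = 1.620 × 10^-3 × 197.84 g/mol = 0.3205 g
% As2O3 = 0.3205 / 0.5434 × 100 = 58.97 %

58.97 %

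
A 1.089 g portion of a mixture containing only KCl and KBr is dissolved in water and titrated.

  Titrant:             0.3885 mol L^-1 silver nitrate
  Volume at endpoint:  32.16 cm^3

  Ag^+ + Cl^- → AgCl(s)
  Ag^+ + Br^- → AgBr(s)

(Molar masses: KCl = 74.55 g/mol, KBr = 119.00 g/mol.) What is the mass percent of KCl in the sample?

n(AgNO3) = 0.03216 × 0.3885 = 0.01249 mol
Let x = n(KCl), y = n(KBr).
Titrant: 1x + 1y = 0.01249;  mass: 74.55x + 119.00y = 1.089
Solving, x = 8.949 × 10^-3 mol, y = 3.545 × 10^-3 mol
mass of KCl = 8.949 × 10^-3 × 74.55 = 0.6672 g
% KCl = 0.6672 / 1.089 × 100 = 61.27 %

61.27 %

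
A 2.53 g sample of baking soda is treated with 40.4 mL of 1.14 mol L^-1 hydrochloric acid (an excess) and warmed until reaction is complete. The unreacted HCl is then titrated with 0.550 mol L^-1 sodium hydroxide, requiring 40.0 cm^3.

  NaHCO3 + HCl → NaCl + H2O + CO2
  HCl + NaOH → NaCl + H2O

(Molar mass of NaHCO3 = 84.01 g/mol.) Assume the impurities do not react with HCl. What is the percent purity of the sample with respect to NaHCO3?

79.9 %

n(HCl) added = 0.0404 × 1.14 = 0.0461 mol
n(NaOH) used in back-titration = 0.0400 × 0.550 = 0.0220 mol
n(HCl) left over = 0.0220 mol (1:1 ratio)
n(HCl) consumed by analyte = 0.0461 − 0.0220 = 0.0241 mol
n(NaHCO3) = 0.0241 mol (1:1 ratio)
mass of NaHCO3 = 0.0241 × 84.01 = 2.02 g
% NaHCO3 = 2.02 / 2.53 × 100 = 79.9 %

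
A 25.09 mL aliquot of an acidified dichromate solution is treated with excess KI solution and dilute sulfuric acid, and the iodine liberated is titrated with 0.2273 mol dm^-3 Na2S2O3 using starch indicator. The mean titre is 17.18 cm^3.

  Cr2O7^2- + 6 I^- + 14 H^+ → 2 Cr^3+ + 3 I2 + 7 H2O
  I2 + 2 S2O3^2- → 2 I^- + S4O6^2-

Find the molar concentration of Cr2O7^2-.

0.02594 mol/L

n(S2O3^2-) = 0.01718 × 0.2273 = 3.905 × 10^-3 mol
n(I2) = n(S2O3^2-)/2 = 1.953 × 10^-3 mol
From the 1:3 ratio, n(Cr2O7^2-) in the aliquot = 1/3 × 1.953 × 10^-3 = 6.508 × 10^-4 mol
[Cr2O7^2-] = 6.508 × 10^-4 / 0.02509 = 0.02594 mol/L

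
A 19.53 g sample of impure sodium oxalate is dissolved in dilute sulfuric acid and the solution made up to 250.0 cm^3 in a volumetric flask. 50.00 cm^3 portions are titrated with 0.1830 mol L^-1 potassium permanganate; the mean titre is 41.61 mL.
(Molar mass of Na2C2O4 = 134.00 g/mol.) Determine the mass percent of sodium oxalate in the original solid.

2 MnO4^- + 5 C2O4^2- + 16 H^+ → 2 Mn^2+ + 10 CO2 + 8 H2O
n(KMnO4) per titration = 0.04161 × 0.1830 = 7.615 × 10^-3 mol
From the 5:2 ratio, n(Na2C2O4) in each aliquot = 5/2 × 7.615 × 10^-3 = 0.01904 mol
n(Na2C2O4) in the whole flask = 0.01904 × 250.0/50.00 = 0.09518 mol
mass of Na2C2O4 = 0.09518 × 134.00 = 12.75 g
% Na2C2O4 = 12.75 / 19.53 × 100 = 65.31 %

65.31 %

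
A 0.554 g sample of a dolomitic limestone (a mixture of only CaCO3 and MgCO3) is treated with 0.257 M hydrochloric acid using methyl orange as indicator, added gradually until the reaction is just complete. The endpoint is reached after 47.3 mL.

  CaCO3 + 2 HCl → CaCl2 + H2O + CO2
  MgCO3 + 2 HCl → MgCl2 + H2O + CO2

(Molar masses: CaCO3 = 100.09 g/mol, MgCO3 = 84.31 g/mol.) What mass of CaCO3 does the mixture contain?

n(HCl) = 0.0473 × 0.257 = 0.0122 mol
Let x = n(CaCO3), y = n(MgCO3).
Titrant: 2x + 2y = 0.0122;  mass: 100.09x + 84.31y = 0.554
Solving, x = 2.63 × 10^-3 mol, y = 3.44 × 10^-3 mol
mass of CaCO3 = 2.63 × 10^-3 × 100.09 = 0.264 g

0.264 g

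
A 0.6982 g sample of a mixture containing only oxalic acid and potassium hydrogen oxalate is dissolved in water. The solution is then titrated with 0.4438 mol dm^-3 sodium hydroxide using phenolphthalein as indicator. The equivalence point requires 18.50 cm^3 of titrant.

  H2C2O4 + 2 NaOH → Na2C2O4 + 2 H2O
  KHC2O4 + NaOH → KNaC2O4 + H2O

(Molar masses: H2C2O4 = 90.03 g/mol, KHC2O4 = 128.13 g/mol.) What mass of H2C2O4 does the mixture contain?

n(NaOH) = 0.01850 × 0.4438 = 8.210 × 10^-3 mol
Let x = n(H2C2O4), y = n(KHC2O4).
Titrant: 2x + 1y = 8.210 × 10^-3;  mass: 90.03x + 128.13y = 0.6982
Solving, x = 2.128 × 10^-3 mol, y = 3.954 × 10^-3 mol
mass of H2C2O4 = 2.128 × 10^-3 × 90.03 = 0.1916 g

0.1916 g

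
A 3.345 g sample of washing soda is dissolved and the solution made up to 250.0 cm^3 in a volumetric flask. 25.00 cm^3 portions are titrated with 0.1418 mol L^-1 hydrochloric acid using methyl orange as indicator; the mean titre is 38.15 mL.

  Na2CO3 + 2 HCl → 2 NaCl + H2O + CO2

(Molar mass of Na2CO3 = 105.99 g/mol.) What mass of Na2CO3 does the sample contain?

n(HCl) per titration = 0.03815 × 0.1418 = 5.410 × 10^-3 mol
From the 1:2 ratio, n(Na2CO3) in each aliquot = 1/2 × 5.410 × 10^-3 = 2.705 × 10^-3 mol
n(Na2CO3) in the whole flask = 2.705 × 10^-3 × 250.0/25.00 = 0.02705 mol
mass of Na2CO3 = 0.02705 × 105.99 = 2.867 g

2.867 g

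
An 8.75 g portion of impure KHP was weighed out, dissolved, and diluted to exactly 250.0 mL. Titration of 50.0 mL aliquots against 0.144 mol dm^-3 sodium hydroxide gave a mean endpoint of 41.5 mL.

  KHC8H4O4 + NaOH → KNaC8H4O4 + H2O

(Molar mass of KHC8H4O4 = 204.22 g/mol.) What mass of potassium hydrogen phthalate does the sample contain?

6.10 g

n(NaOH) per titration = 0.0415 × 0.144 = 5.98 × 10^-3 mol
n(KHC8H4O4) in each aliquot = 5.98 × 10^-3 mol (1:1 ratio)
n(KHC8H4O4) in the whole flask = 5.98 × 10^-3 × 250.0/50.0 = 0.0299 mol
mass of KHC8H4O4 = 0.0299 × 204.22 = 6.10 g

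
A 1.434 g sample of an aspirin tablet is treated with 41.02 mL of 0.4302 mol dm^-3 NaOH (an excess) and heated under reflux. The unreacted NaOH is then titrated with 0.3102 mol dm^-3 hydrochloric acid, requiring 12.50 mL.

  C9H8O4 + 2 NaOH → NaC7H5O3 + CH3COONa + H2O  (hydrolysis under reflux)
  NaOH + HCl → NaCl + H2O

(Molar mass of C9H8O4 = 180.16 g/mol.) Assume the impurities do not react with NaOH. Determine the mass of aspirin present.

n(NaOH) added = 0.04102 × 0.4302 = 0.01765 mol
n(HCl) used in back-titration = 0.01250 × 0.3102 = 3.877 × 10^-3 mol
n(NaOH) left over = 3.877 × 10^-3 mol (1:1 ratio)
n(NaOH) consumed by analyte = 0.01765 − 3.877 × 10^-3 = 0.01377 mol
From the 1:2 ratio, n(C9H8O4) = 1/2 × 0.01377 = 6.885 × 10^-3 mol
mass of C9H8O4 = 6.885 × 10^-3 × 180.16 = 1.240 g

1.240 g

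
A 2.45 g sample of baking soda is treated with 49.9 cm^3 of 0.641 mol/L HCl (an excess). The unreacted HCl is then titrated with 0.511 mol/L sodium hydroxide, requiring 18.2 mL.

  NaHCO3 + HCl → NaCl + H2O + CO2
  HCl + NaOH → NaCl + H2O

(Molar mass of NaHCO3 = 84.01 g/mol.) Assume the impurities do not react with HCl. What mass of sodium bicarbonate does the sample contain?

n(HCl) added = 0.0499 × 0.641 = 0.0320 mol
n(NaOH) used in back-titration = 0.0182 × 0.511 = 9.30 × 10^-3 mol
n(HCl) left over = 9.30 × 10^-3 mol (1:1 ratio)
n(HCl) consumed by analyte = 0.0320 − 9.30 × 10^-3 = 0.0227 mol
n(NaHCO3) = 0.0227 mol (1:1 ratio)
mass of NaHCO3 = 0.0227 × 84.01 = 1.91 g

1.91 g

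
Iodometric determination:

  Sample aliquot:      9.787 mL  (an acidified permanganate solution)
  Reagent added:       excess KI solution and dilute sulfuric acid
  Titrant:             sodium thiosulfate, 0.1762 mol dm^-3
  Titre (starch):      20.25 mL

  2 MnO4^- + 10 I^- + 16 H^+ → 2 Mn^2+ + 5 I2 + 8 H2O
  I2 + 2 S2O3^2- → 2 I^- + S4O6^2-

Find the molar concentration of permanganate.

n(S2O3^2-) = 0.02025 × 0.1762 = 3.568 × 10^-3 mol
n(I2) = n(S2O3^2-)/2 = 1.784 × 10^-3 mol
From the 2:5 ratio, n(MnO4^-) in the aliquot = 2/5 × 1.784 × 10^-3 = 7.136 × 10^-4 mol
[MnO4^-] = 7.136 × 10^-4 / 0.009787 = 0.07291 mol/L

0.07291 mol/L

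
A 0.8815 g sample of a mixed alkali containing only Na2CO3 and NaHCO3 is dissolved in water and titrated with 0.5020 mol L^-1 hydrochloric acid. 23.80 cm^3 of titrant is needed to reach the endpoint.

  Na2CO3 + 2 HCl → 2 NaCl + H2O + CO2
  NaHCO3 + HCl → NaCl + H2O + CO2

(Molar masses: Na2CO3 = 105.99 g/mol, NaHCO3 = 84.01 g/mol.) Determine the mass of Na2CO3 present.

0.2088 g

n(HCl) = 0.02380 × 0.5020 = 0.01195 mol
Let x = n(Na2CO3), y = n(NaHCO3).
Titrant: 2x + 1y = 0.01195;  mass: 105.99x + 84.01y = 0.8815
Solving, x = 1.970 × 10^-3 mol, y = 8.007 × 10^-3 mol
mass of Na2CO3 = 1.970 × 10^-3 × 105.99 = 0.2088 g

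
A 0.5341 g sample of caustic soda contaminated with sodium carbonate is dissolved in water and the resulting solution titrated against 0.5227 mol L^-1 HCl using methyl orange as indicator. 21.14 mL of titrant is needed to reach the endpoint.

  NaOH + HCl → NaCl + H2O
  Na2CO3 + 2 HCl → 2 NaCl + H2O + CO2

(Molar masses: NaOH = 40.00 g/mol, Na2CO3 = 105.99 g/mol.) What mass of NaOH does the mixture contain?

0.1585 g

n(HCl) = 0.02114 × 0.5227 = 0.01105 mol
Let x = n(NaOH), y = n(Na2CO3).
Titrant: 1x + 2y = 0.01105;  mass: 40.00x + 105.99y = 0.5341
Solving, x = 3.962 × 10^-3 mol, y = 3.544 × 10^-3 mol
mass of NaOH = 3.962 × 10^-3 × 40.00 = 0.1585 g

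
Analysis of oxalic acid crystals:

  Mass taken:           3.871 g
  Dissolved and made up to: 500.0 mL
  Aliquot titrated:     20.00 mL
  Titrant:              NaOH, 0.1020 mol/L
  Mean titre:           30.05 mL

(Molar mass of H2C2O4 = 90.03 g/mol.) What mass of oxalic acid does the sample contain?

3.449 g

H2C2O4 + 2 NaOH → Na2C2O4 + 2 H2O
n(NaOH) per titration = 0.03005 × 0.1020 = 3.065 × 10^-3 mol
From the 1:2 ratio, n(H2C2O4) in each aliquot = 1/2 × 3.065 × 10^-3 = 1.533 × 10^-3 mol
n(H2C2O4) in the whole flask = 1.533 × 10^-3 × 500.0/20.00 = 0.03831 mol
mass of H2C2O4 = 0.03831 × 90.03 = 3.449 g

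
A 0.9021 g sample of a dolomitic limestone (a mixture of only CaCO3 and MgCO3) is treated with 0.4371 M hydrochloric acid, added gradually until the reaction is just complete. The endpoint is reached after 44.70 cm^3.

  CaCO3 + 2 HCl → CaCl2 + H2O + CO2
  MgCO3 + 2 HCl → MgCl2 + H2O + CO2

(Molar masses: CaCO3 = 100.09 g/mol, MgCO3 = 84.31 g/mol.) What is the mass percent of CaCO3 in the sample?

55.17 %

n(HCl) = 0.04470 × 0.4371 = 0.01954 mol
Let x = n(CaCO3), y = n(MgCO3).
Titrant: 2x + 2y = 0.01954;  mass: 100.09x + 84.31y = 0.9021
Solving, x = 4.972 × 10^-3 mol, y = 4.797 × 10^-3 mol
mass of CaCO3 = 4.972 × 10^-3 × 100.09 = 0.4977 g
% CaCO3 = 0.4977 / 0.9021 × 100 = 55.17 %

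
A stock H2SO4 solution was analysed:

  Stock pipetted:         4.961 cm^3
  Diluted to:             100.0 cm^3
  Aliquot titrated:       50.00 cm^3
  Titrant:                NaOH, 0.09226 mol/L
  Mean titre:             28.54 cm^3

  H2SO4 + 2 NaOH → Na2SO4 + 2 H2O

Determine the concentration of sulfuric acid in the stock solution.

n(NaOH) = 0.02854 × 0.09226 = 2.633 × 10^-3 mol
From the 1:2 ratio, n(H2SO4) in the aliquot = 1/2 × 2.633 × 10^-3 = 1.317 × 10^-3 mol
[H2SO4]_dilute = 1.317 × 10^-3 / 0.05000 = 0.02633 mol/L
Dilution factor = 100.0 / 4.961 = 20.16
[H2SO4]_stock = 0.02633 × 20.16 = 0.5308 mol/L

0.5308 mol/L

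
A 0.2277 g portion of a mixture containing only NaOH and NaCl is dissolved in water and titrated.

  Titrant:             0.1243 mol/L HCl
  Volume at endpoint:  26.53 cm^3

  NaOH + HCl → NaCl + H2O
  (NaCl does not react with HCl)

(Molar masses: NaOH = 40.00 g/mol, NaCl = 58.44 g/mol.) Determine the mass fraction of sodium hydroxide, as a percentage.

57.93 %

n(HCl) = 0.02653 × 0.1243 = 3.298 × 10^-3 mol
Let x = n(NaOH), y = n(NaCl).
Titrant: 1x = 3.298 × 10^-3;  mass: 40.00x + 58.44y = 0.2277
Solving, x = 3.298 × 10^-3 mol, y = 1.639 × 10^-3 mol
mass of NaOH = 3.298 × 10^-3 × 40.00 = 0.1319 g
% NaOH = 0.1319 / 0.2277 × 100 = 57.93 %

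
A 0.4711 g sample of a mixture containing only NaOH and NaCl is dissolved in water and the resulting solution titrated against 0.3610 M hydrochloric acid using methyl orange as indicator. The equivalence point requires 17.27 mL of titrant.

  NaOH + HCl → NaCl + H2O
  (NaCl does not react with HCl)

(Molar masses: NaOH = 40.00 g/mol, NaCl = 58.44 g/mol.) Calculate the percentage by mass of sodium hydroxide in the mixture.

n(HCl) = 0.01727 × 0.3610 = 6.234 × 10^-3 mol
Let x = n(NaOH), y = n(NaCl).
Titrant: 1x = 6.234 × 10^-3;  mass: 40.00x + 58.44y = 0.4711
Solving, x = 6.234 × 10^-3 mol, y = 3.794 × 10^-3 mol
mass of NaOH = 6.234 × 10^-3 × 40.00 = 0.2494 g
% NaOH = 0.2494 / 0.4711 × 100 = 52.94 %

52.94 %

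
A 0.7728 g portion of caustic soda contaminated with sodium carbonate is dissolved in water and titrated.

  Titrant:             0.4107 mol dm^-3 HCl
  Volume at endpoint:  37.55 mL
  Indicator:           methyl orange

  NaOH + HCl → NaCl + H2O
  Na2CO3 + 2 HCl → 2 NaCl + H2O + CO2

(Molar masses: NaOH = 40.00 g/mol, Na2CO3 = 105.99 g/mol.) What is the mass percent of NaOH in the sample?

n(HCl) = 0.03755 × 0.4107 = 0.01542 mol
Let x = n(NaOH), y = n(Na2CO3).
Titrant: 1x + 2y = 0.01542;  mass: 40.00x + 105.99y = 0.7728
Solving, x = 3.423 × 10^-3 mol, y = 6.000 × 10^-3 mol
mass of NaOH = 3.423 × 10^-3 × 40.00 = 0.1369 g
% NaOH = 0.1369 / 0.7728 × 100 = 17.72 %

17.72 %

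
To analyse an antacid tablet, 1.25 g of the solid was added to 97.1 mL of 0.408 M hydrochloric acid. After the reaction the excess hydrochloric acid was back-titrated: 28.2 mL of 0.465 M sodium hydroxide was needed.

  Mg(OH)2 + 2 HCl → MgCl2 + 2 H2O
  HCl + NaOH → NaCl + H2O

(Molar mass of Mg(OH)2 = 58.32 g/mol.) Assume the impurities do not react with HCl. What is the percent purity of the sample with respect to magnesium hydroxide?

61.8 %

n(HCl) added = 0.0971 × 0.408 = 0.0396 mol
n(NaOH) used in back-titration = 0.0282 × 0.465 = 0.0131 mol
n(HCl) left over = 0.0131 mol (1:1 ratio)
n(HCl) consumed by analyte = 0.0396 − 0.0131 = 0.0265 mol
From the 1:2 ratio, n(Mg(OH)2) = 1/2 × 0.0265 = 0.0133 mol
mass of Mg(OH)2 = 0.0133 × 58.32 = 0.773 g
% Mg(OH)2 = 0.773 / 1.25 × 100 = 61.8 %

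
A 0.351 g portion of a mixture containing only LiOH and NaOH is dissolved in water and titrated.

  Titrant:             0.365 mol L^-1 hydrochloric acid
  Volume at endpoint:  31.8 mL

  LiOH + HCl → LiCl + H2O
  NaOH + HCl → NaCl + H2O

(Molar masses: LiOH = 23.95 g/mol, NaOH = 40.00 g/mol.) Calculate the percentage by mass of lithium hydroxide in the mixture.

n(HCl) = 0.0318 × 0.365 = 0.0116 mol
Let x = n(LiOH), y = n(NaOH).
Titrant: 1x + 1y = 0.0116;  mass: 23.95x + 40.00y = 0.351
Solving, x = 7.06 × 10^-3 mol, y = 4.55 × 10^-3 mol
mass of LiOH = 7.06 × 10^-3 × 23.95 = 0.169 g
% LiOH = 0.169 / 0.351 × 100 = 48.2 %

48.2 %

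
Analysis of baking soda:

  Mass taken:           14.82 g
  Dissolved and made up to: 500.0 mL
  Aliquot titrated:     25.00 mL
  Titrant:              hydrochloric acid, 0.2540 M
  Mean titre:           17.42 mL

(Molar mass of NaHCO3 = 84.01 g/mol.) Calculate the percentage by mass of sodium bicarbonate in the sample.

NaHCO3 + HCl → NaCl + H2O + CO2
n(HCl) per titration = 0.01742 × 0.2540 = 4.425 × 10^-3 mol
n(NaHCO3) in each aliquot = 4.425 × 10^-3 mol (1:1 ratio)
n(NaHCO3) in the whole flask = 4.425 × 10^-3 × 500.0/25.00 = 0.08849 mol
mass of NaHCO3 = 0.08849 × 84.01 = 7.434 g
% NaHCO3 = 7.434 / 14.82 × 100 = 50.16 %

50.16 %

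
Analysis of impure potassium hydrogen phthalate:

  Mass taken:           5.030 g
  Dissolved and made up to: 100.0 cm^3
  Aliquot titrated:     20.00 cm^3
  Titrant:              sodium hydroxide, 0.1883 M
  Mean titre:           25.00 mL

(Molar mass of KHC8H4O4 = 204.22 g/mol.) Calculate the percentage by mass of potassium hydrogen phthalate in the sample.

KHC8H4O4 + NaOH → KNaC8H4O4 + H2O
n(NaOH) per titration = 0.02500 × 0.1883 = 4.707 × 10^-3 mol
n(KHC8H4O4) in each aliquot = 4.707 × 10^-3 mol (1:1 ratio)
n(KHC8H4O4) in the whole flask = 4.707 × 10^-3 × 100.0/20.00 = 0.02354 mol
mass of KHC8H4O4 = 0.02354 × 204.22 = 4.807 g
% KHC8H4O4 = 4.807 / 5.030 × 100 = 95.56 %

95.56 %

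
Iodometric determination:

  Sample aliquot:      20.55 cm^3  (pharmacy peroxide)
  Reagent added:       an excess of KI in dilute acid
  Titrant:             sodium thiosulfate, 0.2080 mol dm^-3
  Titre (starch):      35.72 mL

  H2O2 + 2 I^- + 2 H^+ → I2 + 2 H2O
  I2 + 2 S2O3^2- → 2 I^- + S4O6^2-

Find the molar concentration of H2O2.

n(S2O3^2-) = 0.03572 × 0.2080 = 7.430 × 10^-3 mol
n(I2) = n(S2O3^2-)/2 = 3.715 × 10^-3 mol
n(H2O2) in the aliquot = 3.715 × 10^-3 mol (1:1 ratio)
[H2O2] = 3.715 × 10^-3 / 0.02055 = 0.1808 mol/L

0.1808 mol/L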